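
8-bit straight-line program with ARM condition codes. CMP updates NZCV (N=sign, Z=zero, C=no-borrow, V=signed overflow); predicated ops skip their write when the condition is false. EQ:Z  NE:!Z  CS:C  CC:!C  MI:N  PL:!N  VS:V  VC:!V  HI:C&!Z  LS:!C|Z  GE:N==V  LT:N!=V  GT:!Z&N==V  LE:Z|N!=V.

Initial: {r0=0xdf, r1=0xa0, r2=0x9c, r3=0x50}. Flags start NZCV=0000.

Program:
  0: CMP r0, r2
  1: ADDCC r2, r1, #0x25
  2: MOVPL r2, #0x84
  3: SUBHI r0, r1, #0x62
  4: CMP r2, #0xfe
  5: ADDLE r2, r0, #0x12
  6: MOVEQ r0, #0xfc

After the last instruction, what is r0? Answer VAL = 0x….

[0] flags=0010 → (cmp)
[1] flags=0010 CC?F → skip
[2] flags=0010 PL?T → r2=0x84
[3] flags=0010 HI?T → r0=0x3e
[4] flags=1000 → (cmp)
[5] flags=1000 LE?T → r2=0x50
[6] flags=1000 EQ?F → skip

VAL = 0x3e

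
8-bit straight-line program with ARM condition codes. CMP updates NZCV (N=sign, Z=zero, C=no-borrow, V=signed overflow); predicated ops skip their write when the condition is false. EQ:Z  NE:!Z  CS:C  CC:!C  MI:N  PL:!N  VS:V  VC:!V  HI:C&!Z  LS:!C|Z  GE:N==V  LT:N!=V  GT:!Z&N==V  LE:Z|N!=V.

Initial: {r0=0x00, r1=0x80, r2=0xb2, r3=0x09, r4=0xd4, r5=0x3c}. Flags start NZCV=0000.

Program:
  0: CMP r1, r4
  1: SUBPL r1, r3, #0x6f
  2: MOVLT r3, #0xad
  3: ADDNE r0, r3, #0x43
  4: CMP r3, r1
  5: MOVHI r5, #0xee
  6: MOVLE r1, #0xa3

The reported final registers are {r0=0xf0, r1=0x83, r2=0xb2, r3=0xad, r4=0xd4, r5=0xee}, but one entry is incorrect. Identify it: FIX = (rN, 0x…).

[0] flags=1000 → (cmp)
[1] flags=1000 PL?F → skip
[2] flags=1000 LT?T → r3=0xad
[3] flags=1000 NE?T → r0=0xf0
[4] flags=0010 → (cmp)
[5] flags=0010 HI?T → r5=0xee
[6] flags=0010 LE?F → skip

FIX = (r1, 0x80)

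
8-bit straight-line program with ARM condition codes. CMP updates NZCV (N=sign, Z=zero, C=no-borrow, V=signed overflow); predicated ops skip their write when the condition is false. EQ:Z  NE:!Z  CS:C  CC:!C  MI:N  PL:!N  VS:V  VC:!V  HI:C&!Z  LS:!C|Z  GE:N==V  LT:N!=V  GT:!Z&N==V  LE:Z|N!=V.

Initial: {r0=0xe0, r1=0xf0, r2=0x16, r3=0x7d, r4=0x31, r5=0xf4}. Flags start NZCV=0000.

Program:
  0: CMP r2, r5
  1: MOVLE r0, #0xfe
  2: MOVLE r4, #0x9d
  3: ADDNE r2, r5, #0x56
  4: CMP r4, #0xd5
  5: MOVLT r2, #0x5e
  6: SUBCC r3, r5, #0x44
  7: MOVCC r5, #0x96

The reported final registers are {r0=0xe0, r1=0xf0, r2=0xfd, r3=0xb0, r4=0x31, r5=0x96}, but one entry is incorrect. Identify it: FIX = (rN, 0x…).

FIX = (r2, 0x4a)

0: ✓ CMP  NZCV=0000
1: · MOVLE
2: · MOVLE
3: ✓ ADDNE  r2←0x4a
4: ✓ CMP  NZCV=0000
5: · MOVLT
6: ✓ SUBCC  r3←0xb0
7: ✓ MOVCC  r5←0x96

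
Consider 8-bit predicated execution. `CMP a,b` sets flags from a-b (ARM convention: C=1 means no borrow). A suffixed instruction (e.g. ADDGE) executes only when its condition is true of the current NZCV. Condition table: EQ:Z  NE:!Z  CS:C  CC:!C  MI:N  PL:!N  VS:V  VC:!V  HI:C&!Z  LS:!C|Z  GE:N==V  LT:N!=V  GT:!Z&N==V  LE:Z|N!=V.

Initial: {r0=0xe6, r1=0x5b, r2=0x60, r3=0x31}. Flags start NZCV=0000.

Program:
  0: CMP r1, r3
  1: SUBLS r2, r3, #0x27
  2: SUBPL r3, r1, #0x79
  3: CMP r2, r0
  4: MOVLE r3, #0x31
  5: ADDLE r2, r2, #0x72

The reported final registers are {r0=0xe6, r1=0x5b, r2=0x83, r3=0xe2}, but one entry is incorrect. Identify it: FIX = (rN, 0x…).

[0] flags=0010 → (cmp)
[1] flags=0010 LS?F → skip
[2] flags=0010 PL?T → r3=0xe2
[3] flags=0000 → (cmp)
[4] flags=0000 LE?F → skip
[5] flags=0000 LE?F → skip

FIX = (r2, 0x60)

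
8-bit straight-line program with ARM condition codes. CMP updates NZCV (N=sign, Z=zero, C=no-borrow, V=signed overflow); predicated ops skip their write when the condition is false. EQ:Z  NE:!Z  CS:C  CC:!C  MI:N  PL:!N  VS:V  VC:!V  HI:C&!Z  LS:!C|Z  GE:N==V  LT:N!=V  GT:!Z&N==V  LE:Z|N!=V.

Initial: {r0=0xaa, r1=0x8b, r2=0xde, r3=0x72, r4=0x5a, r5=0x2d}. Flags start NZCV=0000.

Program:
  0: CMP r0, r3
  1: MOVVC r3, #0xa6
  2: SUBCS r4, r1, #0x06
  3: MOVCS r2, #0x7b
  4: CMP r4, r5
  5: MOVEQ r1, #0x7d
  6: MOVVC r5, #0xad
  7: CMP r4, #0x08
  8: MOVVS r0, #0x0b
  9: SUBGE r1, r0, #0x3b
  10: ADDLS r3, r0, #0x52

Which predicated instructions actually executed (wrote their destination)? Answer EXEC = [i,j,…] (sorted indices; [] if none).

EXEC = [2,3,8]

[0] flags=0011 → (cmp)
[1] flags=0011 VC?F → skip
[2] flags=0011 CS?T → r4=0x85
[3] flags=0011 CS?T → r2=0x7b
[4] flags=0011 → (cmp)
[5] flags=0011 EQ?F → skip
[6] flags=0011 VC?F → skip
[7] flags=0011 → (cmp)
[8] flags=0011 VS?T → r0=0x0b
[9] flags=0011 GE?F → skip
[10] flags=0011 LS?F → skip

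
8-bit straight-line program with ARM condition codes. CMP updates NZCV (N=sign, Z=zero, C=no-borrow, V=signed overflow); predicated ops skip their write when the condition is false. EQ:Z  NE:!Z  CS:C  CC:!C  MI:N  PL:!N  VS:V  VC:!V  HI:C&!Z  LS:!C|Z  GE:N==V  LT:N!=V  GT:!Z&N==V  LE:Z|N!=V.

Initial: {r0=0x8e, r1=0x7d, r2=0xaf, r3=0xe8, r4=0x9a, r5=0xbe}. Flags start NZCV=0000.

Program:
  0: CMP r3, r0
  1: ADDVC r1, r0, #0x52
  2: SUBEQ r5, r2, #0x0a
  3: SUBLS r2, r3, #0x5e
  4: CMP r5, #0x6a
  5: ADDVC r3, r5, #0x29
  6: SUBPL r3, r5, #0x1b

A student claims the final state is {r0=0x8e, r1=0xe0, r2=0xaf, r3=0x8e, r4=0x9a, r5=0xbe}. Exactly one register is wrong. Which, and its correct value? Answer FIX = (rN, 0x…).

FIX = (r3, 0xa3)

0: ✓ CMP  NZCV=0010
1: ✓ ADDVC  r1←0xe0
2: · SUBEQ
3: · SUBLS
4: ✓ CMP  NZCV=0011
5: · ADDVC
6: ✓ SUBPL  r3←0xa3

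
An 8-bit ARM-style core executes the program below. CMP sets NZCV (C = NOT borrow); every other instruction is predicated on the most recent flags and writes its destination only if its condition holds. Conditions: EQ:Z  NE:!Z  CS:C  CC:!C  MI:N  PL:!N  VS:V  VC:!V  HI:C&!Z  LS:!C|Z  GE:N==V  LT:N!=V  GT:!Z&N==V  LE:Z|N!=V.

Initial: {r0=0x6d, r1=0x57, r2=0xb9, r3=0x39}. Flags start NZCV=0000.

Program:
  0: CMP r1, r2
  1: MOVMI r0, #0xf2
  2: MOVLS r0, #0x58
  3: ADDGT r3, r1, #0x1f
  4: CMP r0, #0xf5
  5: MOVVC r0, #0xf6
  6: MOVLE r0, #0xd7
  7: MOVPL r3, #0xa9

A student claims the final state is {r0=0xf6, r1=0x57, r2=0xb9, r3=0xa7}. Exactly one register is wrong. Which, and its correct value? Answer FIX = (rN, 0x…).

FIX = (r3, 0xa9)

[0] flags=1001 → (cmp)
[1] flags=1001 MI?T → r0=0xf2
[2] flags=1001 LS?T → r0=0x58
[3] flags=1001 GT?T → r3=0x76
[4] flags=0000 → (cmp)
[5] flags=0000 VC?T → r0=0xf6
[6] flags=0000 LE?F → skip
[7] flags=0000 PL?T → r3=0xa9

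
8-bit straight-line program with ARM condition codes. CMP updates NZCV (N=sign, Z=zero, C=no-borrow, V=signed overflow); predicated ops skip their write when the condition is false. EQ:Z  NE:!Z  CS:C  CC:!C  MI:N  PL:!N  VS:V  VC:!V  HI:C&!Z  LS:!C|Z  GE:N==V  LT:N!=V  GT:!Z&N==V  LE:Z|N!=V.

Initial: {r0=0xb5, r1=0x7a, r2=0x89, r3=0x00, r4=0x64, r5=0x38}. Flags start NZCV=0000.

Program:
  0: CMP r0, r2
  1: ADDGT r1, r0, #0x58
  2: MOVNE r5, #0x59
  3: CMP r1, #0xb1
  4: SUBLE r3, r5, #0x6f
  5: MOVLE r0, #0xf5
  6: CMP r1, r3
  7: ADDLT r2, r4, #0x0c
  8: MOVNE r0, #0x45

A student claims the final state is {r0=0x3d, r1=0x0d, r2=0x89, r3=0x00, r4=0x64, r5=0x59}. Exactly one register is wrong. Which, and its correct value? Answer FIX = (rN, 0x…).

0: ✓ CMP  NZCV=0010
1: ✓ ADDGT  r1←0x0d
2: ✓ MOVNE  r5←0x59
3: ✓ CMP  NZCV=0000
4: · SUBLE
5: · MOVLE
6: ✓ CMP  NZCV=0010
7: · ADDLT
8: ✓ MOVNE  r0←0x45

FIX = (r0, 0x45)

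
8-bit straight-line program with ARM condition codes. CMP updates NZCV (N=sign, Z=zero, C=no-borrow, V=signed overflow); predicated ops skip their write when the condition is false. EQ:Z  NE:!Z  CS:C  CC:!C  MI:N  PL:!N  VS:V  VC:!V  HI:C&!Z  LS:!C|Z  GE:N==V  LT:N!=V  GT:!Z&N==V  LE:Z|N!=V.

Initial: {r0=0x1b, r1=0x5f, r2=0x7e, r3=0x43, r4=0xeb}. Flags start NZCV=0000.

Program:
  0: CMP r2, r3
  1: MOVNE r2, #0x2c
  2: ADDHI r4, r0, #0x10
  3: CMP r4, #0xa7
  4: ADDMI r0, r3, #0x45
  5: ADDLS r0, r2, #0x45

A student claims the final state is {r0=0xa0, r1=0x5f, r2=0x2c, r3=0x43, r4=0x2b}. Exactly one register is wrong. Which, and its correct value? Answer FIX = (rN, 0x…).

[0] flags=0010 → (cmp)
[1] flags=0010 NE?T → r2=0x2c
[2] flags=0010 HI?T → r4=0x2b
[3] flags=1001 → (cmp)
[4] flags=1001 MI?T → r0=0x88
[5] flags=1001 LS?T → r0=0x71

FIX = (r0, 0x71)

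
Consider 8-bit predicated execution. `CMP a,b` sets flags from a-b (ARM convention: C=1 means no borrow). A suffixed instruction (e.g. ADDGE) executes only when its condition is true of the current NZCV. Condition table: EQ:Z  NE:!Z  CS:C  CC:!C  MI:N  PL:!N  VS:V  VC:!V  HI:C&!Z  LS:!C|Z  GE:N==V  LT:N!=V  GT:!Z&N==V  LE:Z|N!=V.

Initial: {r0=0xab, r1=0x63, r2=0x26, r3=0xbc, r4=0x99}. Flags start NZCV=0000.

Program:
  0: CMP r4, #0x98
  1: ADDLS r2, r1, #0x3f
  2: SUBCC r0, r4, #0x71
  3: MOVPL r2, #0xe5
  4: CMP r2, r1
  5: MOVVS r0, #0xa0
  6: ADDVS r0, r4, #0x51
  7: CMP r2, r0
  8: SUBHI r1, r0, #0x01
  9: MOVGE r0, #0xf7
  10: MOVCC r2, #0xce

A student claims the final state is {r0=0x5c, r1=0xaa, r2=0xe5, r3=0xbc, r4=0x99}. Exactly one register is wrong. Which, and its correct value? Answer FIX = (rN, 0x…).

FIX = (r0, 0xf7)

0: ✓ CMP  NZCV=0010
1: · ADDLS
2: · SUBCC
3: ✓ MOVPL  r2←0xe5
4: ✓ CMP  NZCV=1010
5: · MOVVS
6: · ADDVS
7: ✓ CMP  NZCV=0010
8: ✓ SUBHI  r1←0xaa
9: ✓ MOVGE  r0←0xf7
10: · MOVCC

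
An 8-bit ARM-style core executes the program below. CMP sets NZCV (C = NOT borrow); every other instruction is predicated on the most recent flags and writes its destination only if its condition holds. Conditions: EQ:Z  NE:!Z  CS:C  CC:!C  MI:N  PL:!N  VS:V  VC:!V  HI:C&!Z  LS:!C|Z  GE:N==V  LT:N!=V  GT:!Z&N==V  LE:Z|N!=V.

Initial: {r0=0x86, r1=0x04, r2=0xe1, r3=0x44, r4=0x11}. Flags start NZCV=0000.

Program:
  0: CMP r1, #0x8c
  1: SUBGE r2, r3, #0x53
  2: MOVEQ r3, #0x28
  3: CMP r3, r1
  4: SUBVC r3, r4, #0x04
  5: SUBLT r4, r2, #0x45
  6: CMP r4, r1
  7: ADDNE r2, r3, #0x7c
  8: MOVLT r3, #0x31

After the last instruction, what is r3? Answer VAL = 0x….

VAL = 0x0d

[0] flags=0000 → (cmp)
[1] flags=0000 GE?T → r2=0xf1
[2] flags=0000 EQ?F → skip
[3] flags=0010 → (cmp)
[4] flags=0010 VC?T → r3=0x0d
[5] flags=0010 LT?F → skip
[6] flags=0010 → (cmp)
[7] flags=0010 NE?T → r2=0x89
[8] flags=0010 LT?F → skip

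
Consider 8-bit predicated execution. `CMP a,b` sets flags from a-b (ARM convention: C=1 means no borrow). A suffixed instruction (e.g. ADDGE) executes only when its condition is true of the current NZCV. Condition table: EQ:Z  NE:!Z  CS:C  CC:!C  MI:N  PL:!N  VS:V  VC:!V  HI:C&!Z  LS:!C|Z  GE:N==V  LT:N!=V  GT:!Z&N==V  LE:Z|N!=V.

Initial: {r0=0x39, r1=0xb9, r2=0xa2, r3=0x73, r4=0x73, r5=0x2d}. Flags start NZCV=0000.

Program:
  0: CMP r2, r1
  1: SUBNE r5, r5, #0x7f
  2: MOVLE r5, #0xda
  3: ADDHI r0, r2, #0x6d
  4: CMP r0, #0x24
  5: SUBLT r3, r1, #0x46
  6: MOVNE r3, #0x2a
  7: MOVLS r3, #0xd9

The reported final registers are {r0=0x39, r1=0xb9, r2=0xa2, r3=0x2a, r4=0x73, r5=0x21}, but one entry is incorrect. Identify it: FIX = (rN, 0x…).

[0] flags=1000 → (cmp)
[1] flags=1000 NE?T → r5=0xae
[2] flags=1000 LE?T → r5=0xda
[3] flags=1000 HI?F → skip
[4] flags=0010 → (cmp)
[5] flags=0010 LT?F → skip
[6] flags=0010 NE?T → r3=0x2a
[7] flags=0010 LS?F → skip

FIX = (r5, 0xda)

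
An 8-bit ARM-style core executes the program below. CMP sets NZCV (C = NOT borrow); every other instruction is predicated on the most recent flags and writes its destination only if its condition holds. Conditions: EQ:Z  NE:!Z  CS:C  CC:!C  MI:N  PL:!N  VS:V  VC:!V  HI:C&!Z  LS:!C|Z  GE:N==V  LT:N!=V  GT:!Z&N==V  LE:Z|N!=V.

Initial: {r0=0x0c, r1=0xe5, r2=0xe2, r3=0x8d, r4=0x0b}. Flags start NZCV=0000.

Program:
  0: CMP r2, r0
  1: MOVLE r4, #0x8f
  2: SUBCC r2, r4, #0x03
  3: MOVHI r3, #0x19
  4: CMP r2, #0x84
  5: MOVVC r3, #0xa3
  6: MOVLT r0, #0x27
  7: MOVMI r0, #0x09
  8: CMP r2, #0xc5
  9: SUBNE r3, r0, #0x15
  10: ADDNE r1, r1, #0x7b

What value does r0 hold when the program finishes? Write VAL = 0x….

VAL = 0x0c

[0] flags=1010 → (cmp)
[1] flags=1010 LE?T → r4=0x8f
[2] flags=1010 CC?F → skip
[3] flags=1010 HI?T → r3=0x19
[4] flags=0010 → (cmp)
[5] flags=0010 VC?T → r3=0xa3
[6] flags=0010 LT?F → skip
[7] flags=0010 MI?F → skip
[8] flags=0010 → (cmp)
[9] flags=0010 NE?T → r3=0xf7
[10] flags=0010 NE?T → r1=0x60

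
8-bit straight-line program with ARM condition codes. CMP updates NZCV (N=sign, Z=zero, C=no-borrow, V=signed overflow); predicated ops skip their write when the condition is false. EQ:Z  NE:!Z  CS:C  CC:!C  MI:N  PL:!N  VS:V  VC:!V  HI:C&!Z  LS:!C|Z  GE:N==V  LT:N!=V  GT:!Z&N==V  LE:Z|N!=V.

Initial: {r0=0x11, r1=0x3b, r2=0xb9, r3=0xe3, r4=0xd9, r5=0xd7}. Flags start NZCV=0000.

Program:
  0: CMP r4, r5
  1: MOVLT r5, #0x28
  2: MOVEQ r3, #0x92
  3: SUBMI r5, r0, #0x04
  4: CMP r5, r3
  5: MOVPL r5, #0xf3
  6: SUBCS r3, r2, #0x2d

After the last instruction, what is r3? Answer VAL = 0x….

VAL = 0xe3

[0] flags=0010 → (cmp)
[1] flags=0010 LT?F → skip
[2] flags=0010 EQ?F → skip
[3] flags=0010 MI?F → skip
[4] flags=1000 → (cmp)
[5] flags=1000 PL?F → skip
[6] flags=1000 CS?F → skip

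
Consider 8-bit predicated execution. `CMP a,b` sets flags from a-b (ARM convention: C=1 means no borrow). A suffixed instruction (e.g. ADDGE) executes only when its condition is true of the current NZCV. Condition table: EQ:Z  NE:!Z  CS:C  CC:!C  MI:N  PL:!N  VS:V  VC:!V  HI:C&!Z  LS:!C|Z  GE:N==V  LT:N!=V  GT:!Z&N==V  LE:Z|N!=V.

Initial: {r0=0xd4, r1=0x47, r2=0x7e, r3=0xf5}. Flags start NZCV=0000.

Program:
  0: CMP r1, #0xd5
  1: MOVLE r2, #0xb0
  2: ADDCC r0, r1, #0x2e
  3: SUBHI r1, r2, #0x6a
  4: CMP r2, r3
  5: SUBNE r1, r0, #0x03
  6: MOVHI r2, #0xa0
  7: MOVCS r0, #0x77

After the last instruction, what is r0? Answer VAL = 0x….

VAL = 0x75

0: ✓ CMP  NZCV=0000
1: · MOVLE
2: ✓ ADDCC  r0←0x75
3: · SUBHI
4: ✓ CMP  NZCV=1001
5: ✓ SUBNE  r1←0x72
6: · MOVHI
7: · MOVCS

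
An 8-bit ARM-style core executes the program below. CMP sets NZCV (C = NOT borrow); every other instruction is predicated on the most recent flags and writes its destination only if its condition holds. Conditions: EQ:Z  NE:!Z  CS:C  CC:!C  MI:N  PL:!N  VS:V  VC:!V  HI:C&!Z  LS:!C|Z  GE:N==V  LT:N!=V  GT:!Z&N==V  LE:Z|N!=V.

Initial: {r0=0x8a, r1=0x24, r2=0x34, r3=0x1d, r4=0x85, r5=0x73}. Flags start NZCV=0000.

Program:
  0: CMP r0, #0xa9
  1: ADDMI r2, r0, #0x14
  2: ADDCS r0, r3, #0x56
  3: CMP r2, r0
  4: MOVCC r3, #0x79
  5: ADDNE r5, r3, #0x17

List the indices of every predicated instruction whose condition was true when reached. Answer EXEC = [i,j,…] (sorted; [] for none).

[0] flags=1000 → (cmp)
[1] flags=1000 MI?T → r2=0x9e
[2] flags=1000 CS?F → skip
[3] flags=0010 → (cmp)
[4] flags=0010 CC?F → skip
[5] flags=0010 NE?T → r5=0x34

EXEC = [1,5]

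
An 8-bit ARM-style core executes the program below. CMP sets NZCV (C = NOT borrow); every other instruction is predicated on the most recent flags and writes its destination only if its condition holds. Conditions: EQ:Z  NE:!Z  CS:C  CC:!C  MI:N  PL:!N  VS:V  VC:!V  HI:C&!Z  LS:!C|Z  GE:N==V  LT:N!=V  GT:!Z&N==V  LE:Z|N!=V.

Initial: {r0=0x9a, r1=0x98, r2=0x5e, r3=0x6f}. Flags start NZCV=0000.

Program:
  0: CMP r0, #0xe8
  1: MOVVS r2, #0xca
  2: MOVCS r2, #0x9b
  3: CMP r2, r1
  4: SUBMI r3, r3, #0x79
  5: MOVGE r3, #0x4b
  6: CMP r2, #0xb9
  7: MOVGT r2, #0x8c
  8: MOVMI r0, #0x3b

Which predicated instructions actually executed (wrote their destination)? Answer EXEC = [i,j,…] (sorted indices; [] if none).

[0] flags=1000 → (cmp)
[1] flags=1000 VS?F → skip
[2] flags=1000 CS?F → skip
[3] flags=1001 → (cmp)
[4] flags=1001 MI?T → r3=0xf6
[5] flags=1001 GE?T → r3=0x4b
[6] flags=1001 → (cmp)
[7] flags=1001 GT?T → r2=0x8c
[8] flags=1001 MI?T → r0=0x3b

EXEC = [4,5,7,8]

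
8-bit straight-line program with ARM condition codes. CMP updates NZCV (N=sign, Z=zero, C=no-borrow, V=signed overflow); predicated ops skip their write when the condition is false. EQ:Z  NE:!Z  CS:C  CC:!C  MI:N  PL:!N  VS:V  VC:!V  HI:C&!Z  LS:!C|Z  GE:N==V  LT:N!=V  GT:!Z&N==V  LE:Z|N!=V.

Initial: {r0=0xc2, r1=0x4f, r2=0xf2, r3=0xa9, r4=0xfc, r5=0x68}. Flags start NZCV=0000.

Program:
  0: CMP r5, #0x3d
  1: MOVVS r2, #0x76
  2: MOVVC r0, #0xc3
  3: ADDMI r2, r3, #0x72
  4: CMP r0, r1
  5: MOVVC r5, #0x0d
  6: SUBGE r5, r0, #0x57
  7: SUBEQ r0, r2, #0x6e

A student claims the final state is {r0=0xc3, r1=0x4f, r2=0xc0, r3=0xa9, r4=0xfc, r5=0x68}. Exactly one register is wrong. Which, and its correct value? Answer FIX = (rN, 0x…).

[0] flags=0010 → (cmp)
[1] flags=0010 VS?F → skip
[2] flags=0010 VC?T → r0=0xc3
[3] flags=0010 MI?F → skip
[4] flags=0011 → (cmp)
[5] flags=0011 VC?F → skip
[6] flags=0011 GE?F → skip
[7] flags=0011 EQ?F → skip

FIX = (r2, 0xf2)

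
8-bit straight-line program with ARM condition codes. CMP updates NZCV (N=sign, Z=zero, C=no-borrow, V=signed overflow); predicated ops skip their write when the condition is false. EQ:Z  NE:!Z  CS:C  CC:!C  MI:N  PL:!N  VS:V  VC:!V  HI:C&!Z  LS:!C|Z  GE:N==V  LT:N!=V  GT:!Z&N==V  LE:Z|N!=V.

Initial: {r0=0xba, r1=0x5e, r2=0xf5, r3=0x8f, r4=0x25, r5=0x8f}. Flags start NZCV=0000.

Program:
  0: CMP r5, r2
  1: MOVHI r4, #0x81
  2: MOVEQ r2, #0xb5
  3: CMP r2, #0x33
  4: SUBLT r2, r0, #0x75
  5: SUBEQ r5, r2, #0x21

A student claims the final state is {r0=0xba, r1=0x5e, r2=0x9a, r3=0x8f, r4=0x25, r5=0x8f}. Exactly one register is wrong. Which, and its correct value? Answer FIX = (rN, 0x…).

FIX = (r2, 0x45)

[0] flags=1000 → (cmp)
[1] flags=1000 HI?F → skip
[2] flags=1000 EQ?F → skip
[3] flags=1010 → (cmp)
[4] flags=1010 LT?T → r2=0x45
[5] flags=1010 EQ?F → skip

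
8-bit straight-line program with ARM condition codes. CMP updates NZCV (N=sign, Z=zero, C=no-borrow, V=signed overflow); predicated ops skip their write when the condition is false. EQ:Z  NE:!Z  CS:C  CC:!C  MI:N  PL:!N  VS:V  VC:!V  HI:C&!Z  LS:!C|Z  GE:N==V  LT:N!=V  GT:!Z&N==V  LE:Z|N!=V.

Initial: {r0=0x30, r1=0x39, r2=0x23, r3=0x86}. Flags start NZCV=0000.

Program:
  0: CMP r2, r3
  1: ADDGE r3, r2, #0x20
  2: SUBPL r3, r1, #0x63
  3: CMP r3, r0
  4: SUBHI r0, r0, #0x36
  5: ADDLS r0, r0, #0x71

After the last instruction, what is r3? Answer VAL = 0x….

[0] flags=1001 → (cmp)
[1] flags=1001 GE?T → r3=0x43
[2] flags=1001 PL?F → skip
[3] flags=0010 → (cmp)
[4] flags=0010 HI?T → r0=0xfa
[5] flags=0010 LS?F → skip

VAL = 0x43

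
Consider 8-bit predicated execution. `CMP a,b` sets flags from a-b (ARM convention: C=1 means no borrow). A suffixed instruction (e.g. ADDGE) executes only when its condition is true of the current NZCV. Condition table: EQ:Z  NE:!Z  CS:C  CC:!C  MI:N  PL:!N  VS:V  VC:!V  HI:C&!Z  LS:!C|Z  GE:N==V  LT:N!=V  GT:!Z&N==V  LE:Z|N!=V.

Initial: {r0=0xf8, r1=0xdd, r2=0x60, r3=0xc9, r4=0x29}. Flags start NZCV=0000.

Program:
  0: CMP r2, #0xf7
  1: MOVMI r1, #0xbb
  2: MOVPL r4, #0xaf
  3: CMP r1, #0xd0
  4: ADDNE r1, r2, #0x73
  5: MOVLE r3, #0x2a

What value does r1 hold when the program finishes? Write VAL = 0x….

0: ✓ CMP  NZCV=0000
1: · MOVMI
2: ✓ MOVPL  r4←0xaf
3: ✓ CMP  NZCV=0010
4: ✓ ADDNE  r1←0xd3
5: · MOVLE

VAL = 0xd3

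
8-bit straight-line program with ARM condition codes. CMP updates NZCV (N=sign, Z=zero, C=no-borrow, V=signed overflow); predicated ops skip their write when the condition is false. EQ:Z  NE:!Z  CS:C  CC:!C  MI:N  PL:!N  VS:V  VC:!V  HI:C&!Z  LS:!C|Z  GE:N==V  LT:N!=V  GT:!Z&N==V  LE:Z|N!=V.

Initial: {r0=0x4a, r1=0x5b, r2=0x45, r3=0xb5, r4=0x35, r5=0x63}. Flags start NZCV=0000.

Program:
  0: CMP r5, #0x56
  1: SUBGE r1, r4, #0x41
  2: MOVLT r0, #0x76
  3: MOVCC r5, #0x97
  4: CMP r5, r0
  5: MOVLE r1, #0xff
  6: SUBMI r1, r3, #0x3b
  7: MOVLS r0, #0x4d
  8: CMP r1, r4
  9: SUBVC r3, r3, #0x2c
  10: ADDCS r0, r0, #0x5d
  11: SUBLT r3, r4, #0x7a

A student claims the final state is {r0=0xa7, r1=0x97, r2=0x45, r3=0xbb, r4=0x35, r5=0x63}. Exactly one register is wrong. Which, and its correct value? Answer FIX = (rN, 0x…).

0: ✓ CMP  NZCV=0010
1: ✓ SUBGE  r1←0xf4
2: · MOVLT
3: · MOVCC
4: ✓ CMP  NZCV=0010
5: · MOVLE
6: · SUBMI
7: · MOVLS
8: ✓ CMP  NZCV=1010
9: ✓ SUBVC  r3←0x89
10: ✓ ADDCS  r0←0xa7
11: ✓ SUBLT  r3←0xbb

FIX = (r1, 0xf4)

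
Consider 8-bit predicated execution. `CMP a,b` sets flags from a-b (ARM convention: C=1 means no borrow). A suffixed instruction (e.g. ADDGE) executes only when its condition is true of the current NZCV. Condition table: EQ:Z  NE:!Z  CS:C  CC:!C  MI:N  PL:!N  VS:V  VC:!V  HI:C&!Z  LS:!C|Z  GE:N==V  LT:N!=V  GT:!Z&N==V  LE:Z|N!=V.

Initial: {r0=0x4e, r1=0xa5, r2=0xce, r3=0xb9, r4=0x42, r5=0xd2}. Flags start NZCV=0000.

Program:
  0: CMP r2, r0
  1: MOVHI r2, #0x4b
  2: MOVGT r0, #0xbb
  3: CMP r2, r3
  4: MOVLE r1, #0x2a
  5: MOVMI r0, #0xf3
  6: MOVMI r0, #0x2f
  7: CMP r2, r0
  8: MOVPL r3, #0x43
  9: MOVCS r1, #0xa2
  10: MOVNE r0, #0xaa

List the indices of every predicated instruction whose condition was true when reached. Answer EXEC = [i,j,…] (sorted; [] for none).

0: ✓ CMP  NZCV=1010
1: ✓ MOVHI  r2←0x4b
2: · MOVGT
3: ✓ CMP  NZCV=1001
4: · MOVLE
5: ✓ MOVMI  r0←0xf3
6: ✓ MOVMI  r0←0x2f
7: ✓ CMP  NZCV=0010
8: ✓ MOVPL  r3←0x43
9: ✓ MOVCS  r1←0xa2
10: ✓ MOVNE  r0←0xaa

EXEC = [1,5,6,8,9,10]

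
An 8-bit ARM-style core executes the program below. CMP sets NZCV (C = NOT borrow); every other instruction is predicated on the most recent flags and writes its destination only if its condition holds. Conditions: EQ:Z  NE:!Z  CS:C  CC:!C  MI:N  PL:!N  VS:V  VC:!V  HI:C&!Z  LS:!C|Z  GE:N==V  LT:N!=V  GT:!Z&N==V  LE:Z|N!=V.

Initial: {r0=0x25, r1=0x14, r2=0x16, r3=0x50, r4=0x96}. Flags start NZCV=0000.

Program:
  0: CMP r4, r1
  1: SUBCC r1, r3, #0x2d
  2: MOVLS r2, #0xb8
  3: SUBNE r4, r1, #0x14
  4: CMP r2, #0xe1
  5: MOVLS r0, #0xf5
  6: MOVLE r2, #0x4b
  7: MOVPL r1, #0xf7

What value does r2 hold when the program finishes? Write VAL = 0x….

VAL = 0x16

[0] flags=1010 → (cmp)
[1] flags=1010 CC?F → skip
[2] flags=1010 LS?F → skip
[3] flags=1010 NE?T → r4=0x00
[4] flags=0000 → (cmp)
[5] flags=0000 LS?T → r0=0xf5
[6] flags=0000 LE?F → skip
[7] flags=0000 PL?T → r1=0xf7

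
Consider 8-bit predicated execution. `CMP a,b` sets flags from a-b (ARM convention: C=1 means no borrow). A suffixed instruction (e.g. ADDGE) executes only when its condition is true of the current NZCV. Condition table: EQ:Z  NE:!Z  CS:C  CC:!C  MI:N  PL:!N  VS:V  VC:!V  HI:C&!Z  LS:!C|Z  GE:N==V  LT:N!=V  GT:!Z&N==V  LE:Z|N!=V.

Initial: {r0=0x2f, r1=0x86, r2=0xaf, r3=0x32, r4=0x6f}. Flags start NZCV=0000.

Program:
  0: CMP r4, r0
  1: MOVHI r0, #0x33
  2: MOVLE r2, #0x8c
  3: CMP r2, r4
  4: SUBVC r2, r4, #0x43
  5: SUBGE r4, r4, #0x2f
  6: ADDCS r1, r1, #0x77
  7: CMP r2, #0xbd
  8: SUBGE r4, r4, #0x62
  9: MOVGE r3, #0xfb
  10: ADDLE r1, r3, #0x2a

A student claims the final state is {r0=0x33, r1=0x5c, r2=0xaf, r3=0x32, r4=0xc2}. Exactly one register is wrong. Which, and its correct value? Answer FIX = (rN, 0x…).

FIX = (r4, 0x6f)

[0] flags=0010 → (cmp)
[1] flags=0010 HI?T → r0=0x33
[2] flags=0010 LE?F → skip
[3] flags=0011 → (cmp)
[4] flags=0011 VC?F → skip
[5] flags=0011 GE?F → skip
[6] flags=0011 CS?T → r1=0xfd
[7] flags=1000 → (cmp)
[8] flags=1000 GE?F → skip
[9] flags=1000 GE?F → skip
[10] flags=1000 LE?T → r1=0x5c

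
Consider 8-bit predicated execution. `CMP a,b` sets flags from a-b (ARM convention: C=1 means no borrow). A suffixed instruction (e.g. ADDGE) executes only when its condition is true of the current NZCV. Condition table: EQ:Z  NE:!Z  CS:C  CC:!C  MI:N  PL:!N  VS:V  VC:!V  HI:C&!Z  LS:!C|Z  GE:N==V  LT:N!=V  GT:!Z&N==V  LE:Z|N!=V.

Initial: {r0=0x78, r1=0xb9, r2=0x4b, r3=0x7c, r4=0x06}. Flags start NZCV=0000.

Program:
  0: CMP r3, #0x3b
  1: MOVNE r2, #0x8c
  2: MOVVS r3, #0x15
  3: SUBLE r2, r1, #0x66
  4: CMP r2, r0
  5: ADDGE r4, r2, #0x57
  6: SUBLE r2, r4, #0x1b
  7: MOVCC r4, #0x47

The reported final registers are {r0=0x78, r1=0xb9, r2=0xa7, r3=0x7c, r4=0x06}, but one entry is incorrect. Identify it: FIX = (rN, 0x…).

0: ✓ CMP  NZCV=0010
1: ✓ MOVNE  r2←0x8c
2: · MOVVS
3: · SUBLE
4: ✓ CMP  NZCV=0011
5: · ADDGE
6: ✓ SUBLE  r2←0xeb
7: · MOVCC

FIX = (r2, 0xeb)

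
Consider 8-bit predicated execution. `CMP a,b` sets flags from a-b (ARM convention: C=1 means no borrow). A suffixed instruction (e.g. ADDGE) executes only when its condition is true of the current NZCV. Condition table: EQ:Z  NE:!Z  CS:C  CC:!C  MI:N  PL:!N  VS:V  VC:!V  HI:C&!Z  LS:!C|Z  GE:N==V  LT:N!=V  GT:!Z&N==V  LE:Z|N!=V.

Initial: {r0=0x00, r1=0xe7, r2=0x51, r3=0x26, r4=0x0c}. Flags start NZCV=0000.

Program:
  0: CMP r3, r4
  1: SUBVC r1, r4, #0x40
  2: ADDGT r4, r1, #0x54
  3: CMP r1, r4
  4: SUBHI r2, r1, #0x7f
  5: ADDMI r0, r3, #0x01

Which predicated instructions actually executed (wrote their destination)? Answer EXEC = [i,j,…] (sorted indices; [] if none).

EXEC = [1,2,4,5]

[0] flags=0010 → (cmp)
[1] flags=0010 VC?T → r1=0xcc
[2] flags=0010 GT?T → r4=0x20
[3] flags=1010 → (cmp)
[4] flags=1010 HI?T → r2=0x4d
[5] flags=1010 MI?T → r0=0x27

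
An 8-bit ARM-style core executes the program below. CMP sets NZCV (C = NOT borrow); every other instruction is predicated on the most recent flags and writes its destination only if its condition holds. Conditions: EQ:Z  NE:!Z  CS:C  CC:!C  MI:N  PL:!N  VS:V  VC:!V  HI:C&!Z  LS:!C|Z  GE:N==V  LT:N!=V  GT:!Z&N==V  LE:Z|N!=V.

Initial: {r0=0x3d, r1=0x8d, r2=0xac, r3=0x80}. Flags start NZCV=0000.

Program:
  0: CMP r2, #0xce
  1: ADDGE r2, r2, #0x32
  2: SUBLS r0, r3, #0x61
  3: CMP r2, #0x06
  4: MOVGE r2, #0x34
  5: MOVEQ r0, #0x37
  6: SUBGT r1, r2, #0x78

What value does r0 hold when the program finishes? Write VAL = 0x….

VAL = 0x1f

0: ✓ CMP  NZCV=1000
1: · ADDGE
2: ✓ SUBLS  r0←0x1f
3: ✓ CMP  NZCV=1010
4: · MOVGE
5: · MOVEQ
6: · SUBGT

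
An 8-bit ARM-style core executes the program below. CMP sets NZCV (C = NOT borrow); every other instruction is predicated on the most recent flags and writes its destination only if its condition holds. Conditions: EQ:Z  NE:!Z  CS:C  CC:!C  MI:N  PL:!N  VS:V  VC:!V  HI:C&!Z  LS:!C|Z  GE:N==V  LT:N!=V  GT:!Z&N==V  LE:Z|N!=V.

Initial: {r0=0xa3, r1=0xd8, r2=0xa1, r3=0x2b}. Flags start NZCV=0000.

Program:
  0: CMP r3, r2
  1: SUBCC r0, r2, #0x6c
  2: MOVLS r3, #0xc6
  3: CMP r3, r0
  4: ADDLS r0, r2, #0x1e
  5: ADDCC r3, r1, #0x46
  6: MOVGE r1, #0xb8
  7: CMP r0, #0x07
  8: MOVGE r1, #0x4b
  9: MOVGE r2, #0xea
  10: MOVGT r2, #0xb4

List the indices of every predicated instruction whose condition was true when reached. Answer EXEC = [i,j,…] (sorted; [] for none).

[0] flags=1001 → (cmp)
[1] flags=1001 CC?T → r0=0x35
[2] flags=1001 LS?T → r3=0xc6
[3] flags=1010 → (cmp)
[4] flags=1010 LS?F → skip
[5] flags=1010 CC?F → skip
[6] flags=1010 GE?F → skip
[7] flags=0010 → (cmp)
[8] flags=0010 GE?T → r1=0x4b
[9] flags=0010 GE?T → r2=0xea
[10] flags=0010 GT?T → r2=0xb4

EXEC = [1,2,8,9,10]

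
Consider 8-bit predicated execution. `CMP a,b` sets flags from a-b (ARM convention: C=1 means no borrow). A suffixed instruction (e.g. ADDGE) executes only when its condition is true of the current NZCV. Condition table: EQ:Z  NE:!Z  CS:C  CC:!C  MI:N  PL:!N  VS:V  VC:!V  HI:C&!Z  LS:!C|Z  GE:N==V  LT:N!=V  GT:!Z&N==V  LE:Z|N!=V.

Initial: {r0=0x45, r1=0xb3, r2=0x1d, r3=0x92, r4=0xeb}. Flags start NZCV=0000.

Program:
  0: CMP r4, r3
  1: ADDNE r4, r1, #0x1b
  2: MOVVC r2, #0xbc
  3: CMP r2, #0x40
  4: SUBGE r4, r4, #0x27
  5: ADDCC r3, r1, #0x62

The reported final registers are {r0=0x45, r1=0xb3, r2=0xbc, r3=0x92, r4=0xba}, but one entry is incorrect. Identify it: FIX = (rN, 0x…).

FIX = (r4, 0xce)

[0] flags=0010 → (cmp)
[1] flags=0010 NE?T → r4=0xce
[2] flags=0010 VC?T → r2=0xbc
[3] flags=0011 → (cmp)
[4] flags=0011 GE?F → skip
[5] flags=0011 CC?F → skip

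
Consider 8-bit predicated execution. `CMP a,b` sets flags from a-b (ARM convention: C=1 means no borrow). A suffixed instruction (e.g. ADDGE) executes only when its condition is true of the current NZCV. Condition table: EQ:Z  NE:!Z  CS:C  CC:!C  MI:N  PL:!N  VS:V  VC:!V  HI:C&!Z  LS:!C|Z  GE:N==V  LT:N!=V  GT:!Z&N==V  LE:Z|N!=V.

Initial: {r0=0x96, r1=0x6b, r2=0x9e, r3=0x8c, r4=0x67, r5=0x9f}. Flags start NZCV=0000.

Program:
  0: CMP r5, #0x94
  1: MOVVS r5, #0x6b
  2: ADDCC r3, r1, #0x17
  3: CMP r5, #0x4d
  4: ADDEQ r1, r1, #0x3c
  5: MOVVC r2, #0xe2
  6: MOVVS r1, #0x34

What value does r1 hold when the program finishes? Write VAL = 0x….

VAL = 0x34

[0] flags=0010 → (cmp)
[1] flags=0010 VS?F → skip
[2] flags=0010 CC?F → skip
[3] flags=0011 → (cmp)
[4] flags=0011 EQ?F → skip
[5] flags=0011 VC?F → skip
[6] flags=0011 VS?T → r1=0x34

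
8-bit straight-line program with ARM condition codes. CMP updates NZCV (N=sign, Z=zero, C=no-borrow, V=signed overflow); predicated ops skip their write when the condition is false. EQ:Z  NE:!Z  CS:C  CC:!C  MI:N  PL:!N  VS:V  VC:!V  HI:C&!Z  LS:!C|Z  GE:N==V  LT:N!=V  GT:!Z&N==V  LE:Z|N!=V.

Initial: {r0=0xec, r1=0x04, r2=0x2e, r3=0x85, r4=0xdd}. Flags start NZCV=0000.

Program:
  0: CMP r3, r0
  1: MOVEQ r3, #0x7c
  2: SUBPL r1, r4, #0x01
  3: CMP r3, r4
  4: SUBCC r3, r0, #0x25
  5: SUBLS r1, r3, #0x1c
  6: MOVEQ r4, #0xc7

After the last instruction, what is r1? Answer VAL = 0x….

[0] flags=1000 → (cmp)
[1] flags=1000 EQ?F → skip
[2] flags=1000 PL?F → skip
[3] flags=1000 → (cmp)
[4] flags=1000 CC?T → r3=0xc7
[5] flags=1000 LS?T → r1=0xab
[6] flags=1000 EQ?F → skip

VAL = 0xab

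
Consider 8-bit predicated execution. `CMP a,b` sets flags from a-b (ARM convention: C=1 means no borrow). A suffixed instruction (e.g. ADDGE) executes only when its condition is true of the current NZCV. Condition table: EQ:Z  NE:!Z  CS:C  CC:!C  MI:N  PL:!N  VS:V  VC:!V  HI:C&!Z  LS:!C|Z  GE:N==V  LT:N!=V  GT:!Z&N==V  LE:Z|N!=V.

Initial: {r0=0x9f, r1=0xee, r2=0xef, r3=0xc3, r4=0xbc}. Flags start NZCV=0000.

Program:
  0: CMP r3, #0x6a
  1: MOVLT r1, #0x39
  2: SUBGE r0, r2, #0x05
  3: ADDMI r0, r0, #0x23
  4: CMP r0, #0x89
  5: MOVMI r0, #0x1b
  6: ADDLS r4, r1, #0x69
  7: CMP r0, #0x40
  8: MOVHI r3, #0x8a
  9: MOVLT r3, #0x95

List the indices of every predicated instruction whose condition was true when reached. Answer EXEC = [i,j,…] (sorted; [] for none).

EXEC = [1,8,9]

[0] flags=0011 → (cmp)
[1] flags=0011 LT?T → r1=0x39
[2] flags=0011 GE?F → skip
[3] flags=0011 MI?F → skip
[4] flags=0010 → (cmp)
[5] flags=0010 MI?F → skip
[6] flags=0010 LS?F → skip
[7] flags=0011 → (cmp)
[8] flags=0011 HI?T → r3=0x8a
[9] flags=0011 LT?T → r3=0x95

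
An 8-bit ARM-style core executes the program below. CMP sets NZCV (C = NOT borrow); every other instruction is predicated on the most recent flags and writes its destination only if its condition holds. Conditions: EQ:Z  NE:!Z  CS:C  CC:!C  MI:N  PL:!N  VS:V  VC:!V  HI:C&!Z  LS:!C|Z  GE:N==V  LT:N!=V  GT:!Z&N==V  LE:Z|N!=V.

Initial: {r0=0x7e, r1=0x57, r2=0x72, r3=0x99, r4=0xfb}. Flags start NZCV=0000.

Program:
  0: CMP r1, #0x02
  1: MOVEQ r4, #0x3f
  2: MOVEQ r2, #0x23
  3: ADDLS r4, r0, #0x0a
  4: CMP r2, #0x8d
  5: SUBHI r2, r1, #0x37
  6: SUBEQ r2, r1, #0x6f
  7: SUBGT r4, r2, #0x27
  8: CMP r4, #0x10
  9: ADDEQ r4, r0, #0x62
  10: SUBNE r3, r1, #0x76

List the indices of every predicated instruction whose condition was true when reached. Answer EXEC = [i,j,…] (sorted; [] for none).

EXEC = [7,10]

0: ✓ CMP  NZCV=0010
1: · MOVEQ
2: · MOVEQ
3: · ADDLS
4: ✓ CMP  NZCV=1001
5: · SUBHI
6: · SUBEQ
7: ✓ SUBGT  r4←0x4b
8: ✓ CMP  NZCV=0010
9: · ADDEQ
10: ✓ SUBNE  r3←0xe1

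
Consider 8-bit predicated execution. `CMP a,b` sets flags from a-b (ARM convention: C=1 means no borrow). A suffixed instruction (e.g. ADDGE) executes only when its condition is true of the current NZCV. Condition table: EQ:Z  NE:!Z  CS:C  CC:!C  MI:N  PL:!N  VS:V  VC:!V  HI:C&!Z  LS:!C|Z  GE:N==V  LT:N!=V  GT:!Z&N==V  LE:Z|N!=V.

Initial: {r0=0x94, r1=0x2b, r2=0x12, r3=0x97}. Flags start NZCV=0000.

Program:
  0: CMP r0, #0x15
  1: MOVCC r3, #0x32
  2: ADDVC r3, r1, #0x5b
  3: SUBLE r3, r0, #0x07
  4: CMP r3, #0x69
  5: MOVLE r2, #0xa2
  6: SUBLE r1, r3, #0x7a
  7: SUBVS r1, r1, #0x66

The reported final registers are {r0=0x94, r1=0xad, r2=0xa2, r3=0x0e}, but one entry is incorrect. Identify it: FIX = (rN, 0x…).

FIX = (r3, 0x8d)

[0] flags=0011 → (cmp)
[1] flags=0011 CC?F → skip
[2] flags=0011 VC?F → skip
[3] flags=0011 LE?T → r3=0x8d
[4] flags=0011 → (cmp)
[5] flags=0011 LE?T → r2=0xa2
[6] flags=0011 LE?T → r1=0x13
[7] flags=0011 VS?T → r1=0xad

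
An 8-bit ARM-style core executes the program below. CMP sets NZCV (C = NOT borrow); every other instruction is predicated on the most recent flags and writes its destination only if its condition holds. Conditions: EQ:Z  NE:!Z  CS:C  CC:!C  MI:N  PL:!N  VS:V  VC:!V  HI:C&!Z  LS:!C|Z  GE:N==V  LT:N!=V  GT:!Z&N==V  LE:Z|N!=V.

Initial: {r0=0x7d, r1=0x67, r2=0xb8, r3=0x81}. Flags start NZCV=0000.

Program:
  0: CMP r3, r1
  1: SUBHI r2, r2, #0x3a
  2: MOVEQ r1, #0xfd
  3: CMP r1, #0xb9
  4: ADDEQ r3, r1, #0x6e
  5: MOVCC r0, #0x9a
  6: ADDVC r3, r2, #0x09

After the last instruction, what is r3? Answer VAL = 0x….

[0] flags=0011 → (cmp)
[1] flags=0011 HI?T → r2=0x7e
[2] flags=0011 EQ?F → skip
[3] flags=1001 → (cmp)
[4] flags=1001 EQ?F → skip
[5] flags=1001 CC?T → r0=0x9a
[6] flags=1001 VC?F → skip

VAL = 0x81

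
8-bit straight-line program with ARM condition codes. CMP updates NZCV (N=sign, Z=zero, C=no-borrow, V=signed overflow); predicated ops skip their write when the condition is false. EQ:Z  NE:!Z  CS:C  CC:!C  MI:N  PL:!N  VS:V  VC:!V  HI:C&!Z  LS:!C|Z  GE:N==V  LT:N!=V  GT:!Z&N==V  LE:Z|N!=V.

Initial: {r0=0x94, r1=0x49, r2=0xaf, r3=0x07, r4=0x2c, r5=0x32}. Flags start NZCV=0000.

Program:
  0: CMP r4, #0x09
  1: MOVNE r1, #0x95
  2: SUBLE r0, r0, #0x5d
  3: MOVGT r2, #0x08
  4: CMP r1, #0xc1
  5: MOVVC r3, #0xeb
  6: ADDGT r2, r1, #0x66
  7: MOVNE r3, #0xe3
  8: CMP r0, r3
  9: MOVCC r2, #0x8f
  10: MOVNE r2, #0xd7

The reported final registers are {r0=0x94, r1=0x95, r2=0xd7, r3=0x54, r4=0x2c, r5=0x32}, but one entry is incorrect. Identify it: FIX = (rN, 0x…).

0: ✓ CMP  NZCV=0010
1: ✓ MOVNE  r1←0x95
2: · SUBLE
3: ✓ MOVGT  r2←0x08
4: ✓ CMP  NZCV=1000
5: ✓ MOVVC  r3←0xeb
6: · ADDGT
7: ✓ MOVNE  r3←0xe3
8: ✓ CMP  NZCV=1000
9: ✓ MOVCC  r2←0x8f
10: ✓ MOVNE  r2←0xd7

FIX = (r3, 0xe3)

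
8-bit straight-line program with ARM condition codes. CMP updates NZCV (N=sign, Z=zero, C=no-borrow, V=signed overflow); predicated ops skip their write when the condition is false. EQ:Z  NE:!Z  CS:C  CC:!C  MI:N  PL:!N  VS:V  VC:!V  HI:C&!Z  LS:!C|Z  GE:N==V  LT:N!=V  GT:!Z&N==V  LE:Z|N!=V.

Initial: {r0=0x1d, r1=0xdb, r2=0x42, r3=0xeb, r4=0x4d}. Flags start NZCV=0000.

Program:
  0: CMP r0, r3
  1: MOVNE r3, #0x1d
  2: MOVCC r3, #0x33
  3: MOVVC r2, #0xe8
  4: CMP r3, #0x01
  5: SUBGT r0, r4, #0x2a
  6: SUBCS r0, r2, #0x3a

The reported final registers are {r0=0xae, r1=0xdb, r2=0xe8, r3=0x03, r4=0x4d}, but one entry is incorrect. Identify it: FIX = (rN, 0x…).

FIX = (r3, 0x33)

[0] flags=0000 → (cmp)
[1] flags=0000 NE?T → r3=0x1d
[2] flags=0000 CC?T → r3=0x33
[3] flags=0000 VC?T → r2=0xe8
[4] flags=0010 → (cmp)
[5] flags=0010 GT?T → r0=0x23
[6] flags=0010 CS?T → r0=0xae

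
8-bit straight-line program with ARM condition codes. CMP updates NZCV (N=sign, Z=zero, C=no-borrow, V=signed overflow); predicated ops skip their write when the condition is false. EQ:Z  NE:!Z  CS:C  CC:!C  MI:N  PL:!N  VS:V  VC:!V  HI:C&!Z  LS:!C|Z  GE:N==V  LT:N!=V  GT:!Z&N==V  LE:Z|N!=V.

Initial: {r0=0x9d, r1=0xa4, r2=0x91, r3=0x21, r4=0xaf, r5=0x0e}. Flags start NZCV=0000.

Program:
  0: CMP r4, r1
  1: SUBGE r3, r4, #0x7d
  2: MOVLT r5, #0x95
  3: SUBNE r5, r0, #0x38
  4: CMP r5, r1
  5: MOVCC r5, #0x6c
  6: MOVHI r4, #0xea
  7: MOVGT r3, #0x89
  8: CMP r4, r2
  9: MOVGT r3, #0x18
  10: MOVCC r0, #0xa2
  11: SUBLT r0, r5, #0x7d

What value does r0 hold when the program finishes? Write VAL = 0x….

VAL = 0x9d

[0] flags=0010 → (cmp)
[1] flags=0010 GE?T → r3=0x32
[2] flags=0010 LT?F → skip
[3] flags=0010 NE?T → r5=0x65
[4] flags=1001 → (cmp)
[5] flags=1001 CC?T → r5=0x6c
[6] flags=1001 HI?F → skip
[7] flags=1001 GT?T → r3=0x89
[8] flags=0010 → (cmp)
[9] flags=0010 GT?T → r3=0x18
[10] flags=0010 CC?F → skip
[11] flags=0010 LT?F → skip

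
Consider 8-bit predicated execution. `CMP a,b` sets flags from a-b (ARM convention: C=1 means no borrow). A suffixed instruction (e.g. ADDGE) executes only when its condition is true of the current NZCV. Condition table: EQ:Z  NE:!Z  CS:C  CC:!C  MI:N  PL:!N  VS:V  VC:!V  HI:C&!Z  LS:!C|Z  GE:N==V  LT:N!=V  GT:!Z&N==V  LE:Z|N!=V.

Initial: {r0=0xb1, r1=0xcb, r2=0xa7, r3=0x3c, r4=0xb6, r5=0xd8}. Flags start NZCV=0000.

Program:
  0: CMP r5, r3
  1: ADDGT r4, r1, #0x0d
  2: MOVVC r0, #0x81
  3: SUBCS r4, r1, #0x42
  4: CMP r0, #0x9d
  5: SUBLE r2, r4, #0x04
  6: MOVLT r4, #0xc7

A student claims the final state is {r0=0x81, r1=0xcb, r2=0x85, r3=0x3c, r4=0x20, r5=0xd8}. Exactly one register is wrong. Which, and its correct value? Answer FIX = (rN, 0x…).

[0] flags=1010 → (cmp)
[1] flags=1010 GT?F → skip
[2] flags=1010 VC?T → r0=0x81
[3] flags=1010 CS?T → r4=0x89
[4] flags=1000 → (cmp)
[5] flags=1000 LE?T → r2=0x85
[6] flags=1000 LT?T → r4=0xc7

FIX = (r4, 0xc7)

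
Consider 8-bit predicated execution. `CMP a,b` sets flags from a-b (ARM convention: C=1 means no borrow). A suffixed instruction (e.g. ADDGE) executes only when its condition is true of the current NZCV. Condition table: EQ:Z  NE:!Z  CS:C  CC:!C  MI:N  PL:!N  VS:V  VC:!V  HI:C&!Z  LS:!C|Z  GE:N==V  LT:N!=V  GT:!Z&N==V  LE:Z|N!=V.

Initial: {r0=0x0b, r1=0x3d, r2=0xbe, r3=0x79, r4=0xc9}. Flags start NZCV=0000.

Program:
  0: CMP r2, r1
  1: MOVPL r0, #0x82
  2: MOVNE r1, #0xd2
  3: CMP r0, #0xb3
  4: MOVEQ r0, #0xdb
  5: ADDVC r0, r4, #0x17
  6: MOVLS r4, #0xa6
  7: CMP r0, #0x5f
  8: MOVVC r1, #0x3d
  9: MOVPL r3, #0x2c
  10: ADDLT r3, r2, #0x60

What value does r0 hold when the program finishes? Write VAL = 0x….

0: ✓ CMP  NZCV=1010
1: · MOVPL
2: ✓ MOVNE  r1←0xd2
3: ✓ CMP  NZCV=0000
4: · MOVEQ
5: ✓ ADDVC  r0←0xe0
6: ✓ MOVLS  r4←0xa6
7: ✓ CMP  NZCV=1010
8: ✓ MOVVC  r1←0x3d
9: · MOVPL
10: ✓ ADDLT  r3←0x1e

VAL = 0xe0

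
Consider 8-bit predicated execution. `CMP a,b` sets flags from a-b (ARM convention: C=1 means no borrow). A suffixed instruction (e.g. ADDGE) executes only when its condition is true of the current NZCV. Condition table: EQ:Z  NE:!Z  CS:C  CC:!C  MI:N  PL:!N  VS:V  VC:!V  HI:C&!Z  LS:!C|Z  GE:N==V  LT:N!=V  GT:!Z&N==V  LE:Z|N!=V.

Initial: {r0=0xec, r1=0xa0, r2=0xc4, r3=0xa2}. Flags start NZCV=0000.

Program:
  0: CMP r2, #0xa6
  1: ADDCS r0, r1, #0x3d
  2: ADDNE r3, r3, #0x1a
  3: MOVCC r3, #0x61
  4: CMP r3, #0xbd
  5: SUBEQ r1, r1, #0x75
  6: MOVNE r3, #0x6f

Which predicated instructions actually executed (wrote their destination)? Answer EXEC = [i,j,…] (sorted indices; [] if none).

EXEC = [1,2,6]

0: ✓ CMP  NZCV=0010
1: ✓ ADDCS  r0←0xdd
2: ✓ ADDNE  r3←0xbc
3: · MOVCC
4: ✓ CMP  NZCV=1000
5: · SUBEQ
6: ✓ MOVNE  r3←0x6f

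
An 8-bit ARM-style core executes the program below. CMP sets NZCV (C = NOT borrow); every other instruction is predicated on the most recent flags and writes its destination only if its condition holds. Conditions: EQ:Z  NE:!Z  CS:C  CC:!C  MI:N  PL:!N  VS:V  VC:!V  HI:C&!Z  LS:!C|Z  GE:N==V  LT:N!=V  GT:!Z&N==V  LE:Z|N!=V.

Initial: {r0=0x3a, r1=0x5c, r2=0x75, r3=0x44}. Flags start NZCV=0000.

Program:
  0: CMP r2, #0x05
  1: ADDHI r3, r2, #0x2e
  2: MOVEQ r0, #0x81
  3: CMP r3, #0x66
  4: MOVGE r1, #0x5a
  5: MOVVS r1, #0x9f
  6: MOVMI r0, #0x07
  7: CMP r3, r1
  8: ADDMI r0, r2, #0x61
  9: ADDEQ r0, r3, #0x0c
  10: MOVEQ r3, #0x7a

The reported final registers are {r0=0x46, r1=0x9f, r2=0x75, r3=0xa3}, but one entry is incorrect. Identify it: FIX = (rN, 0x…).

0: ✓ CMP  NZCV=0010
1: ✓ ADDHI  r3←0xa3
2: · MOVEQ
3: ✓ CMP  NZCV=0011
4: · MOVGE
5: ✓ MOVVS  r1←0x9f
6: · MOVMI
7: ✓ CMP  NZCV=0010
8: · ADDMI
9: · ADDEQ
10: · MOVEQ

FIX = (r0, 0x3a)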